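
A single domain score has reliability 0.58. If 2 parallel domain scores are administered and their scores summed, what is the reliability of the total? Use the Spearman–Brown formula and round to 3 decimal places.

0.734

ρ_k = kρ / (1 + (k−1)ρ) = 2·0.58 / (1 + 1·0.58) = 1.160 / 1.580 = 0.734.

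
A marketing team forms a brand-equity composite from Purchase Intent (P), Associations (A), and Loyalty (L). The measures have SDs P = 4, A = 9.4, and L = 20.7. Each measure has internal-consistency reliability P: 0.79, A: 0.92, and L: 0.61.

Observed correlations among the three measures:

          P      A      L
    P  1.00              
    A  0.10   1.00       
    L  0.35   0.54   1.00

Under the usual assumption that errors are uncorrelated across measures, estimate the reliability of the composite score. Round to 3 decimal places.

Var(P+A+L) = 4² + 9.4² + 20.7² + 2·[4·9.4·0.10 + 4·20.7·0.35 + 9.4·20.7·0.54] = 532.85 + 275.626 = 808.476.
With uncorrelated errors the cross-covariances are all true-score covariance, so they carry over unchanged; only the diagonal terms shrink to ρᵢσᵢ².
True-score variance = [4²·0.79 + 9.4²·0.92 + 20.7²·0.61] + 275.626 = 355.31 + 275.626 = 630.937.
Reliability = 630.937 / 808.476 = 0.780.

0.780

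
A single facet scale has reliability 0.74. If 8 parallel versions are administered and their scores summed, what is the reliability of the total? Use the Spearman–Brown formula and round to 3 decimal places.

ρ_k = kρ / (1 + (k−1)ρ) = 8·0.74 / (1 + 7·0.74) = 5.920 / 6.180 = 0.958.

0.958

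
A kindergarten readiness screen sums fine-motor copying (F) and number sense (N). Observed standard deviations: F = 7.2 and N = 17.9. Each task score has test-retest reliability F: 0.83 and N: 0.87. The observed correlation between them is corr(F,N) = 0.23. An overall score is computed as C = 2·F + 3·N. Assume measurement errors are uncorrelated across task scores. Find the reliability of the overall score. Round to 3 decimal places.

0.881

Var(C) = 2²·7.2² + 3²·17.9² + 2·[6·7.2·17.9·0.23] = 3091.05 + 355.709 = 3446.76.
Because errors are independent across components, Cov(Tᵢ,Tⱼ) = Cov(Xᵢ,Xⱼ); the off-diagonal part of the true-score variance is the same as above.
True-score variance = [2²·7.2²·0.83 + 3²·17.9²·0.87] + 355.709 = 2680.92 + 355.709 = 3036.63.
Reliability = 3036.63 / 3446.76 = 0.881.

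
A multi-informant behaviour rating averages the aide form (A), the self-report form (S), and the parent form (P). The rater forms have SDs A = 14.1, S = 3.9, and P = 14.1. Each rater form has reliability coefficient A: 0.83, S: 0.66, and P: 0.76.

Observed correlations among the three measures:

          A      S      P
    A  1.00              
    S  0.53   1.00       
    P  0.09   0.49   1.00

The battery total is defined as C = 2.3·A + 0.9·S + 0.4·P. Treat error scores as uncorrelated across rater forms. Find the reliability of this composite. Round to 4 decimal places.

0.8498

Var(C) = 2.3²·14.1² + 0.9²·3.9² + 0.4²·14.1² + 2·[2.07·14.1·3.9·0.53 + 0.92·14.1·14.1·0.09 + 0.36·3.9·14.1·0.49] = 1095.83 + 172.982 = 1268.82.
With uncorrelated errors the cross-covariances are all true-score covariance, so they carry over unchanged; only the diagonal terms shrink to ρᵢσᵢ².
True-score variance = [2.3²·14.1²·0.83 + 0.9²·3.9²·0.66 + 0.4²·14.1²·0.76] + 172.982 = 905.222 + 172.982 = 1078.2.
Reliability = 1078.2 / 1268.82 = 0.8498.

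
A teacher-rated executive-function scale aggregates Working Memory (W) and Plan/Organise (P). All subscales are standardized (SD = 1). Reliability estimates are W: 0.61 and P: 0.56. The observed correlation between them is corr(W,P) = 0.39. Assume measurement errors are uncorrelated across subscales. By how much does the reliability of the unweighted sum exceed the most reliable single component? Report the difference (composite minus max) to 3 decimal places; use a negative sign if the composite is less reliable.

Var(sum) = 2 + 0.78 = 2.78; true-score variance = 1.17 + 0.78 = 1.95; composite reliability = 0.7014.
Max component reliability = 0.6100.
Difference = 0.7014 − 0.6100 = 0.091.

0.091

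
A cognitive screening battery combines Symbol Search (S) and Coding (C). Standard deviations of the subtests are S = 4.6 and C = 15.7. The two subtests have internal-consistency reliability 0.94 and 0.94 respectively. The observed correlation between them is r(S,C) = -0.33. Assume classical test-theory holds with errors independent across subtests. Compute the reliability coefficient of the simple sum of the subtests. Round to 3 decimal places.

0.927

Var(S+C) = 4.6² + 15.7² + 2·[4.6·15.7·(-0.33)] = 267.65 − 47.6652 = 219.985.
Because errors are independent across components, Cov(Tᵢ,Tⱼ) = Cov(Xᵢ,Xⱼ); the off-diagonal part of the true-score variance is the same as above.
True-score variance = [4.6²·0.94 + 15.7²·0.94] − 47.6652 = 251.591 − 47.6652 = 203.926.
Reliability = 203.926 / 219.985 = 0.927.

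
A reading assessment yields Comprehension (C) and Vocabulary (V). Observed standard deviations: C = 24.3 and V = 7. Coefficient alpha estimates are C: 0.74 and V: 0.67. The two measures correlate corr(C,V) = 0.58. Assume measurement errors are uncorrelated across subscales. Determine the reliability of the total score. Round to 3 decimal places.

0.797

Var(C+V) = 24.3² + 7² + 2·[24.3·7·0.58] = 639.49 + 197.316 = 836.806.
Because errors are independent across components, Cov(Tᵢ,Tⱼ) = Cov(Xᵢ,Xⱼ); the off-diagonal part of the true-score variance is the same as above.
True-score variance = [24.3²·0.74 + 7²·0.67] + 197.316 = 469.793 + 197.316 = 667.109.
Reliability = 667.109 / 836.806 = 0.797.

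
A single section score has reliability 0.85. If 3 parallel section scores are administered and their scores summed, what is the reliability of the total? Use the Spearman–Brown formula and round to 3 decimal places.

ρ_k = kρ / (1 + (k−1)ρ) = 3·0.85 / (1 + 2·0.85) = 2.550 / 2.700 = 0.944.

0.944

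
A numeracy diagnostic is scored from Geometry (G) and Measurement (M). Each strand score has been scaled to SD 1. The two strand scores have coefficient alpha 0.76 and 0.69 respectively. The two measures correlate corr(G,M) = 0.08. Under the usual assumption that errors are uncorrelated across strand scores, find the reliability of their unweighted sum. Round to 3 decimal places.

Var(G+M) = 2 + 2·[0.08] = 2 + 0.16 = 2.16.
Because errors are independent across components, Cov(Tᵢ,Tⱼ) = Cov(Xᵢ,Xⱼ); the off-diagonal part of the true-score variance is the same as above.
True-score variance = [0.76 + 0.69] + 0.16 = 1.45 + 0.16 = 1.61.
Reliability = 1.61 / 2.16 = 0.745.

0.745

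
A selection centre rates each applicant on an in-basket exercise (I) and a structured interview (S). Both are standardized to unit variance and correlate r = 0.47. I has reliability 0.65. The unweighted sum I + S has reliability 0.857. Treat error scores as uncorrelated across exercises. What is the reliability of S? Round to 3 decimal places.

Var(I+S) = 2 + 2·0.47 = 2.940.
True-score variance = ρ_I + ρ_S + 2·0.47, so 0.857 = (0.65 + ρ_S + 0.94) / 2.940.
ρ_S = 0.857·2.940 − 0.65 − 0.94 = 0.930.

0.930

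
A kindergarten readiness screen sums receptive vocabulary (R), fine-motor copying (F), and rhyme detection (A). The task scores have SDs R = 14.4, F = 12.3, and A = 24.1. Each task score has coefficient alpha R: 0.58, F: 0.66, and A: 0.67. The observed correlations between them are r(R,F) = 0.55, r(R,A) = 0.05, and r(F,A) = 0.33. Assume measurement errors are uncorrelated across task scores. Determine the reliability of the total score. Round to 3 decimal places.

Var(R+F+A) = 14.4² + 12.3² + 24.1² + 2·[14.4·12.3·0.55 + 14.4·24.1·0.05 + 12.3·24.1·0.33] = 939.46 + 425.18 = 1364.64.
Under uncorrelated errors the observed covariances equal the true-score covariances, so only the own-variance terms attenuate.
True-score variance = [14.4²·0.58 + 12.3²·0.66 + 24.1²·0.67] + 425.18 = 609.263 + 425.18 = 1034.44.
Reliability = 1034.44 / 1364.64 = 0.758.

0.758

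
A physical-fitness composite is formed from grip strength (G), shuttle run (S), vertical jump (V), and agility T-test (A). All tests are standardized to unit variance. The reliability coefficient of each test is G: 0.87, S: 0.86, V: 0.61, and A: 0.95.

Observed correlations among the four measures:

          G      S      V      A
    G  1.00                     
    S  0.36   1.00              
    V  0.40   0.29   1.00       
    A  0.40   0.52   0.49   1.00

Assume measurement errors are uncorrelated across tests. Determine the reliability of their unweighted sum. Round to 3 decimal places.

0.920

Var(G+S+V+A) = 4 + 2·[0.36 + 0.40 + 0.40 + 0.29 + 0.52 + 0.49] = 4 + 4.92 = 8.92.
With uncorrelated errors the cross-covariances are all true-score covariance, so they carry over unchanged; only the diagonal terms shrink to ρᵢσᵢ².
True-score variance = [0.87 + 0.86 + 0.61 + 0.95] + 4.92 = 3.29 + 4.92 = 8.21.
Reliability = 8.21 / 8.92 = 0.920.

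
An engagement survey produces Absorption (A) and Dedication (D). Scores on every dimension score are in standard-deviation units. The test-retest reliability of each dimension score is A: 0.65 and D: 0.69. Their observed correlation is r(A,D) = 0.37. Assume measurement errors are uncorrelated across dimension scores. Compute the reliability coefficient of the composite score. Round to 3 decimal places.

0.759

Var(A+D) = 2 + 2·[0.37] = 2 + 0.74 = 2.74.
Under uncorrelated errors the observed covariances equal the true-score covariances, so only the own-variance terms attenuate.
True-score variance = [0.65 + 0.69] + 0.74 = 1.34 + 0.74 = 2.08.
Reliability = 2.08 / 2.74 = 0.759.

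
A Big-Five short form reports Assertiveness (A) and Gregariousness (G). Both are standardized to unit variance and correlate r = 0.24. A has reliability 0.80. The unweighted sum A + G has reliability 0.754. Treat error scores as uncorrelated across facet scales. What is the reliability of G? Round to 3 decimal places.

Var(A+G) = 2 + 2·0.24 = 2.480.
True-score variance = ρ_A + ρ_G + 2·0.24, so 0.754 = (0.80 + ρ_G + 0.48) / 2.480.
ρ_G = 0.754·2.480 − 0.80 − 0.48 = 0.590.

0.590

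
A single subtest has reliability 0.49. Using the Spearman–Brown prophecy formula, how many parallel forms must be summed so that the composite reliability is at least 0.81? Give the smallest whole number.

k ≥ ρ*(1−ρ₁)/(ρ₁(1−ρ*)) = 0.81·0.51 / (0.49·0.19) = 4.437.
Smallest integer k = 5.

5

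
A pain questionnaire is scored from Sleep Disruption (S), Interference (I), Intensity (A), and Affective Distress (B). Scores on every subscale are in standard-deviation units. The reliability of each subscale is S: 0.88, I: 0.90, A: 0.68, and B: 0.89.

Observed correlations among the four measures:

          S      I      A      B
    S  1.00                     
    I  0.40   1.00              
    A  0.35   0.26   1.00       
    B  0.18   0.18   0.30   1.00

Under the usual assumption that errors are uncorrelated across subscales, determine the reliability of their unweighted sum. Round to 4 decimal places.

Var(S+I+A+B) = 4 + 2·[0.40 + 0.35 + 0.18 + 0.26 + 0.18 + 0.30] = 4 + 3.34 = 7.34.
Because errors are independent across components, Cov(Tᵢ,Tⱼ) = Cov(Xᵢ,Xⱼ); the off-diagonal part of the true-score variance is the same as above.
True-score variance = [0.88 + 0.90 + 0.68 + 0.89] + 3.34 = 3.35 + 3.34 = 6.69.
Reliability = 6.69 / 7.34 = 0.9114.

0.9114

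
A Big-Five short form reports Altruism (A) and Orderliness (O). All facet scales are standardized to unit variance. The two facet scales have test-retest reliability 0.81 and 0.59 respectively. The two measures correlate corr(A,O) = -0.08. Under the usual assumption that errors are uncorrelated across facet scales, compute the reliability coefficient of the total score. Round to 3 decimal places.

Var(A+O) = 2 + 2·[(-0.08)] = 2 − 0.16 = 1.84.
Under uncorrelated errors the observed covariances equal the true-score covariances, so only the own-variance terms attenuate.
True-score variance = [0.81 + 0.59] − 0.16 = 1.4 − 0.16 = 1.24.
Reliability = 1.24 / 1.84 = 0.674.

0.674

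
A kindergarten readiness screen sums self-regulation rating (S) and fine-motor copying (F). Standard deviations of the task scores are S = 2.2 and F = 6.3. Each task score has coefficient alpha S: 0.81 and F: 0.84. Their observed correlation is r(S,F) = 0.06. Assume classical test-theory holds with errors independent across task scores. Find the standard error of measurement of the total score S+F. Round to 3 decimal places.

2.696

Var(total) = 44.53 + 1.6632 = 46.1932.
True-score variance = 37.26 + 1.6632 = 38.9232, so reliability = 0.8426.
Error variance = 46.1932 − 38.9232 = 7.27; SEM = √7.27 = 2.696.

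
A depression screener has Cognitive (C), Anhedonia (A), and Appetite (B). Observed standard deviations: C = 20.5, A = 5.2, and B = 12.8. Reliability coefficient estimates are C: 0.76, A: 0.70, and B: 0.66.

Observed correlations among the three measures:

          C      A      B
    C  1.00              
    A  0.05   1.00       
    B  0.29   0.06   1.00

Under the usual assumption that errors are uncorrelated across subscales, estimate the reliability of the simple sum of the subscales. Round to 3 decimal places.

Var(C+A+B) = 20.5² + 5.2² + 12.8² + 2·[20.5·5.2·0.05 + 20.5·12.8·0.29 + 5.2·12.8·0.06] = 611.13 + 170.839 = 781.969.
Under uncorrelated errors the observed covariances equal the true-score covariances, so only the own-variance terms attenuate.
True-score variance = [20.5²·0.76 + 5.2²·0.70 + 12.8²·0.66] + 170.839 = 446.452 + 170.839 = 617.292.
Reliability = 617.292 / 781.969 = 0.789.

0.789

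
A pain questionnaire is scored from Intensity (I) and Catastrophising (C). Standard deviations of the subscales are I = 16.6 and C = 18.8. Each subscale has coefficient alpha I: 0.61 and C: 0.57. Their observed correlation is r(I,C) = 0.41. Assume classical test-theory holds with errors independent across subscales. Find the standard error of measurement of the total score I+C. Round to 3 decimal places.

Var(total) = 629 + 255.906 = 884.906.
True-score variance = 369.552 + 255.906 = 625.458, so reliability = 0.7068.
Error variance = 884.906 − 625.458 = 259.448; SEM = √259.448 = 16.107.

16.107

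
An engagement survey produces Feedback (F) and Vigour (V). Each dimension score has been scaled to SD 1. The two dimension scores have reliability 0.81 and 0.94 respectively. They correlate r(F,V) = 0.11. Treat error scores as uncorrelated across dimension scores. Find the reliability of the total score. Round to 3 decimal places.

Var(F+V) = 2 + 2·[0.11] = 2 + 0.22 = 2.22.
Because errors are independent across components, Cov(Tᵢ,Tⱼ) = Cov(Xᵢ,Xⱼ); the off-diagonal part of the true-score variance is the same as above.
True-score variance = [0.81 + 0.94] + 0.22 = 1.75 + 0.22 = 1.97.
Reliability = 1.97 / 2.22 = 0.887.

0.887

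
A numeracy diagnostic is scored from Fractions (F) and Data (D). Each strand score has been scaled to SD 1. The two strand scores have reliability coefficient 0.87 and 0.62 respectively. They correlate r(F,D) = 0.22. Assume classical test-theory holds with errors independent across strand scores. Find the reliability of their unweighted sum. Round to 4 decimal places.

Var(F+D) = 2 + 2·[0.22] = 2 + 0.44 = 2.44.
Because errors are independent across components, Cov(Tᵢ,Tⱼ) = Cov(Xᵢ,Xⱼ); the off-diagonal part of the true-score variance is the same as above.
True-score variance = [0.87 + 0.62] + 0.44 = 1.49 + 0.44 = 1.93.
Reliability = 1.93 / 2.44 = 0.7910.

0.7910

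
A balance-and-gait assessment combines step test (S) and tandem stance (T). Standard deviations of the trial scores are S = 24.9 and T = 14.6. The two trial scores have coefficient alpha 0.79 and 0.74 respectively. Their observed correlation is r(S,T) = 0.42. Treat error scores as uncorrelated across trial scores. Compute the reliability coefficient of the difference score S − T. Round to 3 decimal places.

0.648

Var(S−T) = 24.9² + 14.6² − 2·24.9·14.6·0.42 = 833.17 − 305.374 = 527.796.
Because errors are independent across components, Cov(Tᵢ,Tⱼ) = Cov(Xᵢ,Xⱼ); the off-diagonal part of the true-score variance is the same as above.
True-score variance = [24.9²·0.79 + 14.6²·0.74] − 305.374 = 647.546 − 305.374 = 342.173.
Reliability = 342.173 / 527.796 = 0.648.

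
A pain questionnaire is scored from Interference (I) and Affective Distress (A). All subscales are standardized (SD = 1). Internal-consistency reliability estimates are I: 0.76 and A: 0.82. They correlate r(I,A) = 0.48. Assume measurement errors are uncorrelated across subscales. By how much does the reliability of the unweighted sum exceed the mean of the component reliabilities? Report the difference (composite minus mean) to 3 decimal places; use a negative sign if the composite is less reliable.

0.068

Var(sum) = 2 + 0.96 = 2.96; true-score variance = 1.58 + 0.96 = 2.54; composite reliability = 0.8581.
Mean component reliability = 0.7900.
Difference = 0.8581 − 0.7900 = 0.068.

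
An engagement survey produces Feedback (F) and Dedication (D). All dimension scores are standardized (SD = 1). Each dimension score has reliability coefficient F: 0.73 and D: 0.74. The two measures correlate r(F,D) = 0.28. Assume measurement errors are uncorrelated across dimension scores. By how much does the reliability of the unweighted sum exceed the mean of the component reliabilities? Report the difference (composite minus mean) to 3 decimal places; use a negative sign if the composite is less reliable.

0.058

Var(sum) = 2 + 0.56 = 2.56; true-score variance = 1.47 + 0.56 = 2.03; composite reliability = 0.7930.
Mean component reliability = 0.7350.
Difference = 0.7930 − 0.7350 = 0.058.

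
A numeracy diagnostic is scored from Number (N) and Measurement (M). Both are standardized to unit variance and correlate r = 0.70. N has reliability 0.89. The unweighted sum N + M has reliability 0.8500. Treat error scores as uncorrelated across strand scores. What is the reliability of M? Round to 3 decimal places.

Var(N+M) = 2 + 2·0.70 = 3.400.
True-score variance = ρ_N + ρ_M + 2·0.70, so 0.8500 = (0.89 + ρ_M + 1.40) / 3.400.
ρ_M = 0.8500·3.400 − 0.89 − 1.40 = 0.600.

0.600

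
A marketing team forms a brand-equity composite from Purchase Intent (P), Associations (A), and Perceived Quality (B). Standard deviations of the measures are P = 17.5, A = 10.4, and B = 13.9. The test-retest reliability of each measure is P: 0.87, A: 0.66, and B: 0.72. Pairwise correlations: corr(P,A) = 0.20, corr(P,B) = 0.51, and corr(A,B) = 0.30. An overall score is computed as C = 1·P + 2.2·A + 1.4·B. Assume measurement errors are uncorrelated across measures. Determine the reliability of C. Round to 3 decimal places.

0.837

Var(C) = 17.5² + 2.2²·10.4² + 1.4²·13.9² + 2·[2.2·17.5·10.4·0.20 + 1.4·17.5·13.9·0.51 + 3.08·10.4·13.9·0.30] = 1208.44 + 774.668 = 1983.1.
With uncorrelated errors the cross-covariances are all true-score covariance, so they carry over unchanged; only the diagonal terms shrink to ρᵢσᵢ².
True-score variance = [17.5²·0.87 + 2.2²·10.4²·0.66 + 1.4²·13.9²·0.72] + 774.668 = 884.602 + 774.668 = 1659.27.
Reliability = 1659.27 / 1983.1 = 0.837.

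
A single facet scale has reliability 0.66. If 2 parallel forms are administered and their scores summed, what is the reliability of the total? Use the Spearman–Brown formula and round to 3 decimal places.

0.795

ρ_k = kρ / (1 + (k−1)ρ) = 2·0.66 / (1 + 1·0.66) = 1.320 / 1.660 = 0.795.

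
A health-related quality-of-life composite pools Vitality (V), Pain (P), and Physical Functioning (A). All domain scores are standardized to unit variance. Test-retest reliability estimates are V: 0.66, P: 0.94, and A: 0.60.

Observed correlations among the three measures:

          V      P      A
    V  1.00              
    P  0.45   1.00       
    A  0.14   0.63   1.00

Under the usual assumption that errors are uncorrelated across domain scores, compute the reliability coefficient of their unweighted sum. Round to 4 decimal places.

0.8529

Var(V+P+A) = 3 + 2·[0.45 + 0.14 + 0.63] = 3 + 2.44 = 5.44.
Under uncorrelated errors the observed covariances equal the true-score covariances, so only the own-variance terms attenuate.
True-score variance = [0.66 + 0.94 + 0.60] + 2.44 = 2.2 + 2.44 = 4.64.
Reliability = 4.64 / 5.44 = 0.8529.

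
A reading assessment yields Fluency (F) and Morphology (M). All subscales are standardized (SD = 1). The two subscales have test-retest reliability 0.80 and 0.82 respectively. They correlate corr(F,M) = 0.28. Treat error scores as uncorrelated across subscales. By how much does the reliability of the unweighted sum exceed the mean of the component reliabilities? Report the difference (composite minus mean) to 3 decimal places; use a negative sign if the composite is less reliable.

Var(sum) = 2 + 0.56 = 2.56; true-score variance = 1.62 + 0.56 = 2.18; composite reliability = 0.8516.
Mean component reliability = 0.8100.
Difference = 0.8516 − 0.8100 = 0.042.

0.042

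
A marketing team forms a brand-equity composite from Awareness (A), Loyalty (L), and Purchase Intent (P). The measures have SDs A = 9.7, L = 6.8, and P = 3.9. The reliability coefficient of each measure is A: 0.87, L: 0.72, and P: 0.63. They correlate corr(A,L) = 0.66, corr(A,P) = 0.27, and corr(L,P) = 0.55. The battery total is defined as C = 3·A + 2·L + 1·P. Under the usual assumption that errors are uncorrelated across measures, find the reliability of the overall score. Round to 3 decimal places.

Var(C) = 3²·9.7² + 2²·6.8² + 3.9² + 2·[6·9.7·6.8·0.66 + 3·9.7·3.9·0.27 + 2·6.8·3.9·0.55] = 1046.98 + 642.032 = 1689.01.
Because errors are independent across components, Cov(Tᵢ,Tⱼ) = Cov(Xᵢ,Xⱼ); the off-diagonal part of the true-score variance is the same as above.
True-score variance = [3²·9.7²·0.87 + 2²·6.8²·0.72 + 3.9²·0.63] + 642.032 = 879.478 + 642.032 = 1521.51.
Reliability = 1521.51 / 1689.01 = 0.901.

0.901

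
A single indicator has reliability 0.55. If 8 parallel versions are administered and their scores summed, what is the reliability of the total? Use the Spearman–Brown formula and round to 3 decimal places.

0.907

ρ_k = kρ / (1 + (k−1)ρ) = 8·0.55 / (1 + 7·0.55) = 4.400 / 4.850 = 0.907.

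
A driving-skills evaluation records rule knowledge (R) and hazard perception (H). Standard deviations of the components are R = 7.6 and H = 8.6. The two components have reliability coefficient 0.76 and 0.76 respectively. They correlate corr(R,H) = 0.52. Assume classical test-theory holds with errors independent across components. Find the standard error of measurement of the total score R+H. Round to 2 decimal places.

5.62

Var(total) = 131.72 + 67.9744 = 199.694.
True-score variance = 100.107 + 67.9744 = 168.082, so reliability = 0.8417.
Error variance = 199.694 − 168.082 = 31.6128; SEM = √31.6128 = 5.62.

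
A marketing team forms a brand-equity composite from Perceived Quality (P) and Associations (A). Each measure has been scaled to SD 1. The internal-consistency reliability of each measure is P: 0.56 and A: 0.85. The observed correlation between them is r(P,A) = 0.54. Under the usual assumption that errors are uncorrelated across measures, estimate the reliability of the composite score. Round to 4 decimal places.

Var(P+A) = 2 + 2·[0.54] = 2 + 1.08 = 3.08.
Under uncorrelated errors the observed covariances equal the true-score covariances, so only the own-variance terms attenuate.
True-score variance = [0.56 + 0.85] + 1.08 = 1.41 + 1.08 = 2.49.
Reliability = 2.49 / 3.08 = 0.8084.

0.8084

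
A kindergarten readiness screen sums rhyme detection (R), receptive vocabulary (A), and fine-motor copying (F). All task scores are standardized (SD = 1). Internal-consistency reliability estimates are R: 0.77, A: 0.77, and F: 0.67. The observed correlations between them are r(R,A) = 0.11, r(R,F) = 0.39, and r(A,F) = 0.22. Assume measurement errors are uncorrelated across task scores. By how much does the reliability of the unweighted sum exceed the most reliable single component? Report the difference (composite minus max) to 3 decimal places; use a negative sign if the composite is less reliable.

0.052

Var(sum) = 3 + 1.44 = 4.44; true-score variance = 2.21 + 1.44 = 3.65; composite reliability = 0.8221.
Max component reliability = 0.7700.
Difference = 0.8221 − 0.7700 = 0.052.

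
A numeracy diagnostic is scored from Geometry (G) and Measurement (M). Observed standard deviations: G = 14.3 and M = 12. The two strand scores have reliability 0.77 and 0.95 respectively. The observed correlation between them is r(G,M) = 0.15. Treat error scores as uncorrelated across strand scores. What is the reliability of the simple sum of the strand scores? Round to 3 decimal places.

Var(G+M) = 14.3² + 12² + 2·[14.3·12·0.15] = 348.49 + 51.48 = 399.97.
Because errors are independent across components, Cov(Tᵢ,Tⱼ) = Cov(Xᵢ,Xⱼ); the off-diagonal part of the true-score variance is the same as above.
True-score variance = [14.3²·0.77 + 12²·0.95] + 51.48 = 294.257 + 51.48 = 345.737.
Reliability = 345.737 / 399.97 = 0.864.

0.864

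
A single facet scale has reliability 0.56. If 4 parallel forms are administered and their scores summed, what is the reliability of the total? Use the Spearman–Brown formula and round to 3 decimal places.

ρ_k = kρ / (1 + (k−1)ρ) = 4·0.56 / (1 + 3·0.56) = 2.240 / 2.680 = 0.836.

0.836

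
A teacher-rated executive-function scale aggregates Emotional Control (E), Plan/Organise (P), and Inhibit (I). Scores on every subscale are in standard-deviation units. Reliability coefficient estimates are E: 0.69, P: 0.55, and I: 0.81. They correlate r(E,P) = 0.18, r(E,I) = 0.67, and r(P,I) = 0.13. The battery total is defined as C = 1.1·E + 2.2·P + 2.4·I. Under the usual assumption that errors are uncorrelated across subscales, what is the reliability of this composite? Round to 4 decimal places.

Var(C) = 1.1² + 2.2² + 2.4² + 2·[2.42·0.18 + 2.64·0.67 + 5.28·0.13] = 11.81 + 5.7816 = 17.5916.
With uncorrelated errors the cross-covariances are all true-score covariance, so they carry over unchanged; only the diagonal terms shrink to ρᵢσᵢ².
True-score variance = [1.1²·0.69 + 2.2²·0.55 + 2.4²·0.81] + 5.7816 = 8.1625 + 5.7816 = 13.9441.
Reliability = 13.9441 / 17.5916 = 0.7927.

0.7927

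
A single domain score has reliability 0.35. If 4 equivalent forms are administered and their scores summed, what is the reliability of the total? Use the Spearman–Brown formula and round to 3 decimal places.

0.683

ρ_k = kρ / (1 + (k−1)ρ) = 4·0.35 / (1 + 3·0.35) = 1.400 / 2.050 = 0.683.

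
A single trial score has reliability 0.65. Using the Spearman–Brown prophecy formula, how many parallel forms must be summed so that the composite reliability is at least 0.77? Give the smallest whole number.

2

k ≥ ρ*(1−ρ₁)/(ρ₁(1−ρ*)) = 0.77·0.35 / (0.65·0.23) = 1.803.
Smallest integer k = 2.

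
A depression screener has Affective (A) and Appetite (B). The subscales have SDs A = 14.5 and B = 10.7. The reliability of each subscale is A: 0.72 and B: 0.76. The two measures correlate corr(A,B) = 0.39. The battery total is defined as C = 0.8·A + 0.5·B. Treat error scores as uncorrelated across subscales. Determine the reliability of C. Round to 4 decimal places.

0.7895

Var(C) = 0.8²·14.5² + 0.5²·10.7² + 2·[0.4·14.5·10.7·0.39] = 163.183 + 48.4068 = 211.589.
Because errors are independent across components, Cov(Tᵢ,Tⱼ) = Cov(Xᵢ,Xⱼ); the off-diagonal part of the true-score variance is the same as above.
True-score variance = [0.8²·14.5²·0.72 + 0.5²·10.7²·0.76] + 48.4068 = 118.636 + 48.4068 = 167.043.
Reliability = 167.043 / 211.589 = 0.7895.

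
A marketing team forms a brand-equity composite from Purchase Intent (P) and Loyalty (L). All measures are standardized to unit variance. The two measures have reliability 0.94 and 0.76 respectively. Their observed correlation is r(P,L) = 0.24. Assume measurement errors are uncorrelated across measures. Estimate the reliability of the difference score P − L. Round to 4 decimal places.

0.8026

Var(P−L) = 1 + 1 − 2·0.24 = 2 − 0.48 = 1.52.
Under uncorrelated errors the observed covariances equal the true-score covariances, so only the own-variance terms attenuate.
True-score variance = [0.94 + 0.76] − 0.48 = 1.7 − 0.48 = 1.22.
Reliability = 1.22 / 1.52 = 0.8026.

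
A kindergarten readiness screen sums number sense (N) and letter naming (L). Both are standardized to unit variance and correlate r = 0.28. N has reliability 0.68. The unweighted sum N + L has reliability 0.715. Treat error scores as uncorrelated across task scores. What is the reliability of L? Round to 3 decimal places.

Var(N+L) = 2 + 2·0.28 = 2.560.
True-score variance = ρ_N + ρ_L + 2·0.28, so 0.715 = (0.68 + ρ_L + 0.56) / 2.560.
ρ_L = 0.715·2.560 − 0.68 − 0.56 = 0.590.

0.590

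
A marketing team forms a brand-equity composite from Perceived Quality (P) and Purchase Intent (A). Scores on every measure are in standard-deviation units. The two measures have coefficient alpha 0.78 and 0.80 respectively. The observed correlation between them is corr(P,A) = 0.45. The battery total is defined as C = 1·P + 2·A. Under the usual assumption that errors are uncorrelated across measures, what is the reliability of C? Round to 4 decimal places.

Var(C) = 1 + 2² + 2·[2·0.45] = 5 + 1.8 = 6.8.
Under uncorrelated errors the observed covariances equal the true-score covariances, so only the own-variance terms attenuate.
True-score variance = [0.78 + 2²·0.80] + 1.8 = 3.98 + 1.8 = 5.78.
Reliability = 5.78 / 6.8 = 0.8500.

0.8500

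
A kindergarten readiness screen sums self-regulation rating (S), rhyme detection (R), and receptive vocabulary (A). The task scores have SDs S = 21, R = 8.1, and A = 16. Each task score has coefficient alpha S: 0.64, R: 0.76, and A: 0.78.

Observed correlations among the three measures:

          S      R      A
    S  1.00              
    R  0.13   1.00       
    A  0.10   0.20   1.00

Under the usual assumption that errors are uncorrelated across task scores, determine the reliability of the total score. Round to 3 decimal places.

0.751

Var(S+R+A) = 21² + 8.1² + 16² + 2·[21·8.1·0.13 + 21·16·0.10 + 8.1·16·0.20] = 762.61 + 163.266 = 925.876.
Under uncorrelated errors the observed covariances equal the true-score covariances, so only the own-variance terms attenuate.
True-score variance = [21²·0.64 + 8.1²·0.76 + 16²·0.78] + 163.266 = 531.784 + 163.266 = 695.05.
Reliability = 695.05 / 925.876 = 0.751.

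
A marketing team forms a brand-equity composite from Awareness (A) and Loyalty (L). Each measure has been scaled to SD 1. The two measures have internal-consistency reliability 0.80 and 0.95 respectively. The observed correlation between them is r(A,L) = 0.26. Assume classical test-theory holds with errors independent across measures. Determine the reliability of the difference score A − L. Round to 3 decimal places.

0.831

Var(A−L) = 1 + 1 − 2·0.26 = 2 − 0.52 = 1.48.
Because errors are independent across components, Cov(Tᵢ,Tⱼ) = Cov(Xᵢ,Xⱼ); the off-diagonal part of the true-score variance is the same as above.
True-score variance = [0.80 + 0.95] − 0.52 = 1.75 − 0.52 = 1.23.
Reliability = 1.23 / 1.48 = 0.831.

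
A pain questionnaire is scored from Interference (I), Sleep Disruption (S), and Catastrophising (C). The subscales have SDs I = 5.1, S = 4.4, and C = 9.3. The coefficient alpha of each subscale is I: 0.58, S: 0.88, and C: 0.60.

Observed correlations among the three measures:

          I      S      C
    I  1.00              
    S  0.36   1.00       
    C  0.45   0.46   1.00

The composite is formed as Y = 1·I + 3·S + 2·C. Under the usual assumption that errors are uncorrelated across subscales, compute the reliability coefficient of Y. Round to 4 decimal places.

0.8121

Var(Y) = 5.1² + 3²·4.4² + 2²·9.3² + 2·[3·5.1·4.4·0.36 + 2·5.1·9.3·0.45 + 6·4.4·9.3·0.46] = 546.21 + 359.723 = 905.933.
With uncorrelated errors the cross-covariances are all true-score covariance, so they carry over unchanged; only the diagonal terms shrink to ρᵢσᵢ².
True-score variance = [5.1²·0.58 + 3²·4.4²·0.88 + 2²·9.3²·0.60] + 359.723 = 375.993 + 359.723 = 735.716.
Reliability = 735.716 / 905.933 = 0.8121.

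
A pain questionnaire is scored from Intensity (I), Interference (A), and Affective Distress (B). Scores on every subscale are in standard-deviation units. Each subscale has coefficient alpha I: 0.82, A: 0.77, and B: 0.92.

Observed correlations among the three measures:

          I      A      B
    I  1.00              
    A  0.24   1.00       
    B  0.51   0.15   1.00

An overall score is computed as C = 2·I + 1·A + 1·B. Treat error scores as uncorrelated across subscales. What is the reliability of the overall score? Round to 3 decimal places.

Var(C) = 2² + 1 + 1 + 2·[2·0.24 + 2·0.51 + 0.15] = 6 + 3.3 = 9.3.
With uncorrelated errors the cross-covariances are all true-score covariance, so they carry over unchanged; only the diagonal terms shrink to ρᵢσᵢ².
True-score variance = [2²·0.82 + 0.77 + 0.92] + 3.3 = 4.97 + 3.3 = 8.27.
Reliability = 8.27 / 9.3 = 0.889.

0.889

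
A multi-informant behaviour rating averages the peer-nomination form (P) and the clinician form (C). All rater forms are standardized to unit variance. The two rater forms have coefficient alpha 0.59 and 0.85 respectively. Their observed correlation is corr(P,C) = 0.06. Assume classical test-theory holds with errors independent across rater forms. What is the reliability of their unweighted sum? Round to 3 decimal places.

0.736

Var(P+C) = 2 + 2·[0.06] = 2 + 0.12 = 2.12.
Under uncorrelated errors the observed covariances equal the true-score covariances, so only the own-variance terms attenuate.
True-score variance = [0.59 + 0.85] + 0.12 = 1.44 + 0.12 = 1.56.
Reliability = 1.56 / 2.12 = 0.736.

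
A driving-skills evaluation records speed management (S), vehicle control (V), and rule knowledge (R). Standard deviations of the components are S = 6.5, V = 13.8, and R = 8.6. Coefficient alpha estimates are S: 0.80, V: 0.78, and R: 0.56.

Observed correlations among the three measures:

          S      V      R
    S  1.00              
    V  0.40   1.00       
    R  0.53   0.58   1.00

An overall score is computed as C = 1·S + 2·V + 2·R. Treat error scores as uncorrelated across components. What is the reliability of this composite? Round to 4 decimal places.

0.8399

Var(C) = 6.5² + 2²·13.8² + 2²·8.6² + 2·[2·6.5·13.8·0.40 + 2·6.5·8.6·0.53 + 4·13.8·8.6·0.58] = 1099.85 + 812.703 = 1912.55.
Because errors are independent across components, Cov(Tᵢ,Tⱼ) = Cov(Xᵢ,Xⱼ); the off-diagonal part of the true-score variance is the same as above.
True-score variance = [6.5²·0.80 + 2²·13.8²·0.78 + 2²·8.6²·0.56] + 812.703 = 793.643 + 812.703 = 1606.35.
Reliability = 1606.35 / 1912.55 = 0.8399.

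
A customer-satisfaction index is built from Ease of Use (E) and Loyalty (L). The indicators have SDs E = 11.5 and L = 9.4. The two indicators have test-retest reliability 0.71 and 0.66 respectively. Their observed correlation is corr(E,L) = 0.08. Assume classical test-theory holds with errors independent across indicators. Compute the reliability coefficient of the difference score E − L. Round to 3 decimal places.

0.664

Var(E−L) = 11.5² + 9.4² − 2·11.5·9.4·0.08 = 220.61 − 17.296 = 203.314.
With uncorrelated errors the cross-covariances are all true-score covariance, so they carry over unchanged; only the diagonal terms shrink to ρᵢσᵢ².
True-score variance = [11.5²·0.71 + 9.4²·0.66] − 17.296 = 152.215 − 17.296 = 134.919.
Reliability = 134.919 / 203.314 = 0.664.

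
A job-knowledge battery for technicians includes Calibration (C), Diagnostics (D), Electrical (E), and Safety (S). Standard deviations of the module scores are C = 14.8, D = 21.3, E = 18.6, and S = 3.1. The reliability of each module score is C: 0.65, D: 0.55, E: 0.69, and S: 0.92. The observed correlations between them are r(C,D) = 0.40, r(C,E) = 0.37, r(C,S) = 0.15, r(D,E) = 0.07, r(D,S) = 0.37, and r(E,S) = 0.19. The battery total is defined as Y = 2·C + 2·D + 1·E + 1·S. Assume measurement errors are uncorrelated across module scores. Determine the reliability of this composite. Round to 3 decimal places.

0.739

Var(Y) = 2²·14.8² + 2²·21.3² + 18.6² + 3.1² + 2·[4·14.8·21.3·0.40 + 2·14.8·18.6·0.37 + 2·14.8·3.1·0.15 + 2·21.3·18.6·0.07 + 2·21.3·3.1·0.37 + 18.6·3.1·0.19] = 3046.49 + 1674.28 = 4720.77.
With uncorrelated errors the cross-covariances are all true-score covariance, so they carry over unchanged; only the diagonal terms shrink to ρᵢσᵢ².
True-score variance = [2²·14.8²·0.65 + 2²·21.3²·0.55 + 18.6²·0.69 + 3.1²·0.92] + 1674.28 = 1815.18 + 1674.28 = 3489.45.
Reliability = 3489.45 / 4720.77 = 0.739.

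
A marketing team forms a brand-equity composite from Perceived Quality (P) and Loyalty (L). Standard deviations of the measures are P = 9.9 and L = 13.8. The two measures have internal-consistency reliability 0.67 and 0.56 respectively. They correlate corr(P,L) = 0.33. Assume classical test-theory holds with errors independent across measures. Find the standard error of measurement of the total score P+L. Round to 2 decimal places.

10.78

Var(total) = 288.45 + 90.1692 = 378.619.
True-score variance = 172.313 + 90.1692 = 262.482, so reliability = 0.6933.
Error variance = 378.619 − 262.482 = 116.137; SEM = √116.137 = 10.78.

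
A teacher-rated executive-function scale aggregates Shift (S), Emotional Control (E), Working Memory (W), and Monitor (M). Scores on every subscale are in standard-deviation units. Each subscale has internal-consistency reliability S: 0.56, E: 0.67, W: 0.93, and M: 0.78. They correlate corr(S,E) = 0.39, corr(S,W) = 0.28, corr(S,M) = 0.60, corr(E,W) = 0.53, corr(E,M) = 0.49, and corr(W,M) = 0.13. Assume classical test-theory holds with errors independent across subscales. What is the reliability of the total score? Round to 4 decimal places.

Var(S+E+W+M) = 4 + 2·[0.39 + 0.28 + 0.60 + 0.53 + 0.49 + 0.13] = 4 + 4.84 = 8.84.
Under uncorrelated errors the observed covariances equal the true-score covariances, so only the own-variance terms attenuate.
True-score variance = [0.56 + 0.67 + 0.93 + 0.78] + 4.84 = 2.94 + 4.84 = 7.78.
Reliability = 7.78 / 8.84 = 0.8801.

0.8801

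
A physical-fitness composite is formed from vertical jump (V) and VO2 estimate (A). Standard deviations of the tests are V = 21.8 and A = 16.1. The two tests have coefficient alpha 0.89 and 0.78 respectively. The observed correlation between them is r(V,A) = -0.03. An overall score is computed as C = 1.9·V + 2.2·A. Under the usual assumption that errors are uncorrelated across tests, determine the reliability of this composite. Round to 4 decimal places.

Var(C) = 1.9²·21.8² + 2.2²·16.1² + 2·[4.18·21.8·16.1·(-0.03)] = 2970.19 − 88.0258 = 2882.17.
Under uncorrelated errors the observed covariances equal the true-score covariances, so only the own-variance terms attenuate.
True-score variance = [1.9²·21.8²·0.89 + 2.2²·16.1²·0.78] − 88.0258 = 2505.47 − 88.0258 = 2417.44.
Reliability = 2417.44 / 2882.17 = 0.8388.

0.8388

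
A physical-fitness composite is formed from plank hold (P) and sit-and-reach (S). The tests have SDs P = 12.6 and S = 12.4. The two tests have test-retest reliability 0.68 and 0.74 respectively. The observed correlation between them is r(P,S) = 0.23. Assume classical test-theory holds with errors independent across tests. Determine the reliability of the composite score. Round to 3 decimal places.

0.764

Var(P+S) = 12.6² + 12.4² + 2·[12.6·12.4·0.23] = 312.52 + 71.8704 = 384.39.
With uncorrelated errors the cross-covariances are all true-score covariance, so they carry over unchanged; only the diagonal terms shrink to ρᵢσᵢ².
True-score variance = [12.6²·0.68 + 12.4²·0.74] + 71.8704 = 221.739 + 71.8704 = 293.61.
Reliability = 293.61 / 384.39 = 0.764.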